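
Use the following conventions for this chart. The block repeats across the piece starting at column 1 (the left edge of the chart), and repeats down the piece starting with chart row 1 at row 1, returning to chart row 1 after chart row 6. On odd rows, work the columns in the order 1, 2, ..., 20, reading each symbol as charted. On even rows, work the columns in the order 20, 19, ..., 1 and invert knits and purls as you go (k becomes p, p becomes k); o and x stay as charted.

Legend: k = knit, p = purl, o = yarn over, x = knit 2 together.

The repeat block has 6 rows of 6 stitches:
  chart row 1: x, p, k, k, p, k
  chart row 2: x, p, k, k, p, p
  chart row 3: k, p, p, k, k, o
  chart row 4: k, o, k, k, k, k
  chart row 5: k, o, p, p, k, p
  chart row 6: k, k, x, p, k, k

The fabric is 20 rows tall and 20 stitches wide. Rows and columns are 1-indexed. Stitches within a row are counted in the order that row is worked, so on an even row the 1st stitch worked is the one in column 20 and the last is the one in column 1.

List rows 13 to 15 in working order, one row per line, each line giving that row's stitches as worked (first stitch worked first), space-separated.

Row 13: chart row 1, RS - tile across columns 1-20 and work as-is.
Row 14: chart row 2, WS - tiled (columns 1-20): x p k k p p x p k k p p x p k k p p x p; work from column 20 back to 1 with k<->p swapped.
Row 15: chart row 3, RS - tile across columns 1-20 and work as-is.

== ROWS AS WORKED ==
x p k k p k x p k k p k x p k k p k x p
k x k k p p k x k k p p k x k k p p k x
k p p k k o k p p k k o k p p k k o k p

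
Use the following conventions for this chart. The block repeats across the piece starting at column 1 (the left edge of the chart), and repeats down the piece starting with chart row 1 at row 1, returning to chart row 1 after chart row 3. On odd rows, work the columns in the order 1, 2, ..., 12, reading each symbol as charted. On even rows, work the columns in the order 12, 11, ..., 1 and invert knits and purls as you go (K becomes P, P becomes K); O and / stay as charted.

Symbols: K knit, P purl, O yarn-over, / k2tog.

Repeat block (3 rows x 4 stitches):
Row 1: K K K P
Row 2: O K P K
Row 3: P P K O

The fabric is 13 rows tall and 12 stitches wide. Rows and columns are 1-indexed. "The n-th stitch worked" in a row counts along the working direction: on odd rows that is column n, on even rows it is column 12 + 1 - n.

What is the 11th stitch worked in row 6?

Result:
K

Derivation:
For row 6: chart row = ((6-1) mod 3) + 1 = 3; this is a WS (even) row.
Chart row 3 tiled across columns 1-12: P P K O P P K O P P K O
Wrong side: read the tiled row from column 12 down to 1 and exchange K with P (leave O, /).
Row 6 as worked: O P K K O P K K O P K K
Stitch 11 in working order -> K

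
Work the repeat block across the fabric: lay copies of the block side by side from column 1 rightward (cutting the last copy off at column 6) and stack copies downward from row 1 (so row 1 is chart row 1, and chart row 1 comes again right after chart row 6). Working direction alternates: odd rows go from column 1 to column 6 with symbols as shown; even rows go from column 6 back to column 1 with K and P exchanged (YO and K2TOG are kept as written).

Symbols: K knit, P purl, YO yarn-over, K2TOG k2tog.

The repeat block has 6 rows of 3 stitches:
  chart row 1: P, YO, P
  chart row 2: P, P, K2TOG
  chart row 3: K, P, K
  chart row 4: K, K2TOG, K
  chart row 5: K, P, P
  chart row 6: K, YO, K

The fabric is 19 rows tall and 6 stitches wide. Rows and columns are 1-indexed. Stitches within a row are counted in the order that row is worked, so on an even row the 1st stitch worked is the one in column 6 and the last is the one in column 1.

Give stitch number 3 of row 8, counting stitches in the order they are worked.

Row 8: (8-1) mod 6 = 1, so use chart row 2. Even row -> WS.
Chart row 2 tiled across columns 1-6: P P K2TOG P P K2TOG
WS row: flip the tiled sequence (start at column 6) and apply K<->P; YO and K2TOG stay.
Row 8 as worked: K2TOG K K K2TOG K K
The 3rd stitch worked is K.

== STITCH ==
K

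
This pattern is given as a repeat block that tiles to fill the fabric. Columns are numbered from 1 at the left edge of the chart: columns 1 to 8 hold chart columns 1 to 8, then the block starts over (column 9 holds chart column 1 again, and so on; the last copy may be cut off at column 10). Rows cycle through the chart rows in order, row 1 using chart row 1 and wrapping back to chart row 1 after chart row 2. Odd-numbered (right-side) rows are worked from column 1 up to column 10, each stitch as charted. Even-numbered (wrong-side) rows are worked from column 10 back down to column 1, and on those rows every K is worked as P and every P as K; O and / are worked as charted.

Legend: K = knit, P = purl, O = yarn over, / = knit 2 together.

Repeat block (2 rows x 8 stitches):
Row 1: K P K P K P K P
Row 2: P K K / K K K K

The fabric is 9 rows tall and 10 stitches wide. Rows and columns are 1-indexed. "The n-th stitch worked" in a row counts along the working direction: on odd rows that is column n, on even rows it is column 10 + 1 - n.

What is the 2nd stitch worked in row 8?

Result:
K

Derivation:
Row 8 uses chart row ((8-1) mod 2)+1 = 2. Row 8 is even, so WS.
Chart row 2 tiled across columns 1-10: P K K / K K K K P K
WS row: flip the tiled sequence (start at column 10) and apply K<->P; O and / stay.
Row 8 as worked: P K P P P P / P P K
The 2nd stitch worked is K.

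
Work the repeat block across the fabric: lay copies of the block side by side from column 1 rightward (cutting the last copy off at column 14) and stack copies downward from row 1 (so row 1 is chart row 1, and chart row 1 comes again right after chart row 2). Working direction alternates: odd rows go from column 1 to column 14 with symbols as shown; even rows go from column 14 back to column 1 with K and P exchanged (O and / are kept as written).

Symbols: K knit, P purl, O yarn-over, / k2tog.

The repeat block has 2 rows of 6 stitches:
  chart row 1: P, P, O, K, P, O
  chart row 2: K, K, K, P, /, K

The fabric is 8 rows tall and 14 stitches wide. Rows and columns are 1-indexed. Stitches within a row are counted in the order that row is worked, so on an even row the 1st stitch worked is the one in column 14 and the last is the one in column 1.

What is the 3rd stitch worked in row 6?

== STITCH ==
P

Derivation:
Row 6: (6-1) mod 2 = 1, so use chart row 2. Even row -> WS.
Chart row 2 tiled across columns 1-14: K K K P / K K K K P / K K K
Wrong side: read the tiled row from column 14 down to 1 and exchange K with P (leave O, /).
Row 6 as worked: P P P / K P P P P / K P P P
Counting 3 along the worked row gives P.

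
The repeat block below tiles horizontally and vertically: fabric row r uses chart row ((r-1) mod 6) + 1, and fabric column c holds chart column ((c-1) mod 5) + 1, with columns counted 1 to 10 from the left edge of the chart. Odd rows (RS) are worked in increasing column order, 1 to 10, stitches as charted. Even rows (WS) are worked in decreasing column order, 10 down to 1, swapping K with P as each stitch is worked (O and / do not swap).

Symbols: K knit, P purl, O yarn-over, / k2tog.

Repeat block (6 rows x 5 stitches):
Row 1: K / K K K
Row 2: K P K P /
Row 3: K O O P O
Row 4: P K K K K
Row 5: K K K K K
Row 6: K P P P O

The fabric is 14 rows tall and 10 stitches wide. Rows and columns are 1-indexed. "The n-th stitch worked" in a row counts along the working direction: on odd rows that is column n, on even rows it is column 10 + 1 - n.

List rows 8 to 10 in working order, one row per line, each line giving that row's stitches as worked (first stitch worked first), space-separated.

Row 8: chart row 2, WS - tiled (columns 1-10): K P K P / K P K P /; work from column 10 back to 1 with K<->P swapped.
Row 9: chart row 3, RS - tile across columns 1-10 and work as-is.
Row 10: chart row 4, WS - tiled (columns 1-10): P K K K K P K K K K; work from column 10 back to 1 with K<->P swapped.

== ROWS AS WORKED ==
/ K P K P / K P K P
K O O P O K O O P O
P P P P K P P P P K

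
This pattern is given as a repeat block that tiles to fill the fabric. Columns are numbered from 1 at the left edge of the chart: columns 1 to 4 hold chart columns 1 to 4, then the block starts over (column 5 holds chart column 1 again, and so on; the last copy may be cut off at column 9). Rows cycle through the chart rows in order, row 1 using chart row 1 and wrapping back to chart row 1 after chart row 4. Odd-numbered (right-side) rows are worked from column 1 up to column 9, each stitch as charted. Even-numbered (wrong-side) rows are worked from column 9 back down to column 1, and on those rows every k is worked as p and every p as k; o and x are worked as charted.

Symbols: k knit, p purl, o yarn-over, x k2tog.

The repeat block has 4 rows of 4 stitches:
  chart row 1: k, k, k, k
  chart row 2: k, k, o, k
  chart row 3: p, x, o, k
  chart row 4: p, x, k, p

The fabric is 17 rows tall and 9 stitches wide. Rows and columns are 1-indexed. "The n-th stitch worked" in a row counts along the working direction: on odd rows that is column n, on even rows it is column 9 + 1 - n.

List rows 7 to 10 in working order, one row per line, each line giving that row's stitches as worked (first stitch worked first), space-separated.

Row 7: chart row 3, RS - tile across columns 1-9 and work as-is.
Row 8: chart row 4, WS - tiled (columns 1-9): p x k p p x k p p; work from column 9 back to 1 with k<->p swapped.
Row 9: chart row 1, RS - tile across columns 1-9 and work as-is.
Row 10: chart row 2, WS - tiled (columns 1-9): k k o k k k o k k; work from column 9 back to 1 with k<->p swapped.

== ROWS AS WORKED ==
p x o k p x o k p
k k p x k k p x k
k k k k k k k k k
p p o p p p o p p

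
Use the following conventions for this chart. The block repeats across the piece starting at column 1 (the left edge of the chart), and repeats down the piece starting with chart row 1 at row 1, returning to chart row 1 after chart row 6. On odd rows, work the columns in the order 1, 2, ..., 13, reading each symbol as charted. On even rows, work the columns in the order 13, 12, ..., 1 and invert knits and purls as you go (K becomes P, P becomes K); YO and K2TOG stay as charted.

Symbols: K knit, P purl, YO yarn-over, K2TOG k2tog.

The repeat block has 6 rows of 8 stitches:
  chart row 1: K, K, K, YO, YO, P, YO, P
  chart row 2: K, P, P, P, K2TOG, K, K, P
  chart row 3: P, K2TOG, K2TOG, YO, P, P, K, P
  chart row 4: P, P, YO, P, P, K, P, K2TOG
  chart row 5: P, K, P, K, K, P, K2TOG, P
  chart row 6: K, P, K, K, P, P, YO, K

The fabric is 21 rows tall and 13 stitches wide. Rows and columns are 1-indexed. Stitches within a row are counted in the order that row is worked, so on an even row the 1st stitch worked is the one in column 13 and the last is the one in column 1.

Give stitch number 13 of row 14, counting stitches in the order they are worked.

For row 14: chart row = ((14-1) mod 6) + 1 = 2; this is a WS (even) row.
Chart row 2 tiled across columns 1-13: K P P P K2TOG K K P K P P P K2TOG
Wrong side: read the tiled row from column 13 down to 1 and exchange K with P (leave YO, K2TOG).
Row 14 as worked: K2TOG K K K P K P P K2TOG K K K P
The 13th stitch worked is P.

Result:
P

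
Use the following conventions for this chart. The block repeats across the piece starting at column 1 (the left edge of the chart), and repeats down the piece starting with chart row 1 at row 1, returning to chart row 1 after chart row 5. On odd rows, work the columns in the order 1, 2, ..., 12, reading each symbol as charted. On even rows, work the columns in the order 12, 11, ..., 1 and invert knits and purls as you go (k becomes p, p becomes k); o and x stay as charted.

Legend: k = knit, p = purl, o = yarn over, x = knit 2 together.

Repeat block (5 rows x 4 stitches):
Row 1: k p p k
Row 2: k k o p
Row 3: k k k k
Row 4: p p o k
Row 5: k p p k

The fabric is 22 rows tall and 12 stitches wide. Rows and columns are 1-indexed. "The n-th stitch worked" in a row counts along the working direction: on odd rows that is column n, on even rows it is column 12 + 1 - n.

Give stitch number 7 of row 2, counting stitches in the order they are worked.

Row 2: (2-1) mod 5 = 1, so use chart row 2. Even row -> WS.
Chart row 2 tiled across columns 1-12: k k o p k k o p k k o p
Wrong side: read the tiled row from column 12 down to 1 and exchange k with p (leave o, x).
Row 2 as worked: k o p p k o p p k o p p
The 7th stitch worked is p.

Result:
p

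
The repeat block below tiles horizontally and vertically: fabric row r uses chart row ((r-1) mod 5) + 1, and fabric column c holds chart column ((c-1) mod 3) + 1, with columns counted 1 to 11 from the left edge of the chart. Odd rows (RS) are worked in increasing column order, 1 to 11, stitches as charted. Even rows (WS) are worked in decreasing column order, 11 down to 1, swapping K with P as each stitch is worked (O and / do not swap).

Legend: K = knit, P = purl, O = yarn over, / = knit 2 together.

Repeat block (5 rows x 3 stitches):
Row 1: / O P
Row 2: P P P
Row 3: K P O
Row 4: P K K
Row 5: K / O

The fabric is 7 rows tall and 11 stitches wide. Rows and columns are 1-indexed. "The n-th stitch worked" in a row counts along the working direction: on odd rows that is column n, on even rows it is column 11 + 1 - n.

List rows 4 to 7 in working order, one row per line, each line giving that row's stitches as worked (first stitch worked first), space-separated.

Row 4: chart row 4, WS - tiled (columns 1-11): P K K P K K P K K P K; work from column 11 back to 1 with K<->P swapped.
Row 5: chart row 5, RS - tile across columns 1-11 and work as-is.
Row 6: chart row 1, WS - tiled (columns 1-11): / O P / O P / O P / O; work from column 11 back to 1 with K<->P swapped.
Row 7: chart row 2, RS - tile across columns 1-11 and work as-is.

== ROWS AS WORKED ==
P K P P K P P K P P K
K / O K / O K / O K /
O / K O / K O / K O /
P P P P P P P P P P P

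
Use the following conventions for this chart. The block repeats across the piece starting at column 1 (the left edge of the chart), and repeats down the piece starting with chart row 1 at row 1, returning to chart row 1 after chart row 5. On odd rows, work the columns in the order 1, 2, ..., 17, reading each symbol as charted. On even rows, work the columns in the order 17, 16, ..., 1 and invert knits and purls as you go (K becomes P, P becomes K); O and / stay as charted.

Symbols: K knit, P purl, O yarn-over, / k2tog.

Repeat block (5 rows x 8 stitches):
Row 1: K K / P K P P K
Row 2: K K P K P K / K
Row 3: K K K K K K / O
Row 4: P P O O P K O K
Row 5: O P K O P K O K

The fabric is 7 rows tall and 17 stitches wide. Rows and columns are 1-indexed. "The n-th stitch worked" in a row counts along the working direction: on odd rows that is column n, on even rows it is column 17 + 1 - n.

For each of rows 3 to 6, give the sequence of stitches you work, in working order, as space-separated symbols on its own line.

== ROWS AS WORKED ==
K K K K K K / O K K K K K K / O K
K P O P K O O K K P O P K O O K K
O P K O P K O K O P K O P K O K O
P P K K P K / P P P K K P K / P P

Derivation:
Row 3: chart row 3, RS - tile across columns 1-17 and work as-is.
Row 4: chart row 4, WS - tiled (columns 1-17): P P O O P K O K P P O O P K O K P; work from column 17 back to 1 with K<->P swapped.
Row 5: chart row 5, RS - tile across columns 1-17 and work as-is.
Row 6: chart row 1, WS - tiled (columns 1-17): K K / P K P P K K K / P K P P K K; work from column 17 back to 1 with K<->P swapped.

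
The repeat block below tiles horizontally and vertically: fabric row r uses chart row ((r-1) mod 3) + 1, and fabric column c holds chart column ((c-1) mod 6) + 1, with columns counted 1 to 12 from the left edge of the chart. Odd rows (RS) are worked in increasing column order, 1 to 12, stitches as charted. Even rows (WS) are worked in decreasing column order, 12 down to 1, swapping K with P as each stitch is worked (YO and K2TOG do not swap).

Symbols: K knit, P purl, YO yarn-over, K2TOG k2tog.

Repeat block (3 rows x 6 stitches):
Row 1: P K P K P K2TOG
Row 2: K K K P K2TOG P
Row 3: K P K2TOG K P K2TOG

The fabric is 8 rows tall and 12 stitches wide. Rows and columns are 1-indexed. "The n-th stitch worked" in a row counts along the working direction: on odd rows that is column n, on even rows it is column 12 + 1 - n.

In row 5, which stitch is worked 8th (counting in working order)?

Row 5: (5-1) mod 3 = 1, so use chart row 2. Odd row -> RS.
Chart row 2 tiled across columns 1-12: K K K P K2TOG P K K K P K2TOG P
RS: work column 1 to column 12, symbols as charted — the tiled row is the row as worked.
The 8th stitch worked is K.

Stitch:
K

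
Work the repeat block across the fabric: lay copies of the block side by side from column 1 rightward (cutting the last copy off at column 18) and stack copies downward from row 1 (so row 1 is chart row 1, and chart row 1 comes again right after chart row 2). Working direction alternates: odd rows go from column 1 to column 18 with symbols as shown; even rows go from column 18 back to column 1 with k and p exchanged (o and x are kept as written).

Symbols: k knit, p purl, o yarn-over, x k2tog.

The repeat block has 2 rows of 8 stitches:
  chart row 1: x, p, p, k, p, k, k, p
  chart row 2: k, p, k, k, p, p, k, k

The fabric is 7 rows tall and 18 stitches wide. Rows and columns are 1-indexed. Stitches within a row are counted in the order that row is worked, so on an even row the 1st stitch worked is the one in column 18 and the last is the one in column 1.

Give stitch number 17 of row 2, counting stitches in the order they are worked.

== STITCH ==
k

Derivation:
For row 2: chart row = ((2-1) mod 2) + 1 = 2; this is a WS (even) row.
Chart row 2 tiled across columns 1-18: k p k k p p k k k p k k p p k k k p
Wrong side: read the tiled row from column 18 down to 1 and exchange k with p (leave o, x).
Row 2 as worked: k p p p k k p p k p p p k k p p k p
The 17th stitch worked is k.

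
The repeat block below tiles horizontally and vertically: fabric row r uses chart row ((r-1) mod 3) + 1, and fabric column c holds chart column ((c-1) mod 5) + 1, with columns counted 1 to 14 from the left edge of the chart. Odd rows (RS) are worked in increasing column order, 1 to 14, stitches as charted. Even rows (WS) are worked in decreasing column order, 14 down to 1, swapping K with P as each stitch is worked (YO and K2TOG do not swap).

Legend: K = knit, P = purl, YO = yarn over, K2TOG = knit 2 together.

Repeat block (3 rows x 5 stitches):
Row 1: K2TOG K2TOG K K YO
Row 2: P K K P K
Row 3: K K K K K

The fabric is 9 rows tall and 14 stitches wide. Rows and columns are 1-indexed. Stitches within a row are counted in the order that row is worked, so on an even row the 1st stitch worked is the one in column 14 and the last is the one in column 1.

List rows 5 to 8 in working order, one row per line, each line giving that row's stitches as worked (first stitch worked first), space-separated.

Row 5: chart row 2, RS - tile across columns 1-14 and work as-is.
Row 6: chart row 3, WS - tiled (columns 1-14): K K K K K K K K K K K K K K; work from column 14 back to 1 with K<->P swapped.
Row 7: chart row 1, RS - tile across columns 1-14 and work as-is.
Row 8: chart row 2, WS - tiled (columns 1-14): P K K P K P K K P K P K K P; work from column 14 back to 1 with K<->P swapped.

Result:
P K K P K P K K P K P K K P
P P P P P P P P P P P P P P
K2TOG K2TOG K K YO K2TOG K2TOG K K YO K2TOG K2TOG K K
K P P K P K P P K P K P P K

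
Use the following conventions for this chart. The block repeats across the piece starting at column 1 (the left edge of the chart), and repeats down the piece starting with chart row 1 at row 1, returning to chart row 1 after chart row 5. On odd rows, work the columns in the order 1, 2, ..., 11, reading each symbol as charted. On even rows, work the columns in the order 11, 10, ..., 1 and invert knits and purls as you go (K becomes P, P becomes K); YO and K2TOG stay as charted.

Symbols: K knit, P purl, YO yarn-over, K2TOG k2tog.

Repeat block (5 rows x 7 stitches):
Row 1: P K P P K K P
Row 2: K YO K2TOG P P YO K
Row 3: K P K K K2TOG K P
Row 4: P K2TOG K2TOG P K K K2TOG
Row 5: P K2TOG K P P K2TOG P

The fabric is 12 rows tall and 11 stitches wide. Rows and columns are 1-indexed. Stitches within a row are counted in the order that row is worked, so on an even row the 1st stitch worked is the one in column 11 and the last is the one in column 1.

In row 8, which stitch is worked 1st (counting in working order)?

For row 8: chart row = ((8-1) mod 5) + 1 = 3; this is a WS (even) row.
Chart row 3 tiled across columns 1-11: K P K K K2TOG K P K P K K
Wrong side: read the tiled row from column 11 down to 1 and exchange K with P (leave YO, K2TOG).
Row 8 as worked: P P K P K P K2TOG P P K P
Stitch 1 in working order -> P

== STITCH ==
P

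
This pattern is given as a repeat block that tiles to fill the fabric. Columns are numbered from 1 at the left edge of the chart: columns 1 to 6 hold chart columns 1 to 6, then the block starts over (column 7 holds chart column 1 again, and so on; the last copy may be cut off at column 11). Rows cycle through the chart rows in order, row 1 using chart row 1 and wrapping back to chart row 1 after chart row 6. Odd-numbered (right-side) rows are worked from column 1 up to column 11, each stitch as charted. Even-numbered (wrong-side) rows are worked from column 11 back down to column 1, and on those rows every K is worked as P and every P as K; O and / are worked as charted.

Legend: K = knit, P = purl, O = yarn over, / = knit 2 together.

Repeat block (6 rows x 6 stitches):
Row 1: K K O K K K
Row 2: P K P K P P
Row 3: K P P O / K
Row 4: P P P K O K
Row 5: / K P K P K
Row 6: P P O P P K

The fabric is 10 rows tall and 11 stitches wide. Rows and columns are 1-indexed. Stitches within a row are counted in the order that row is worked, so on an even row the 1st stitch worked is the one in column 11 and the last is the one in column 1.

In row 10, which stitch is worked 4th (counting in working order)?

== STITCH ==
K

Derivation:
Row 10 uses chart row ((10-1) mod 6)+1 = 4. Row 10 is even, so WS.
Chart row 4 tiled across columns 1-11: P P P K O K P P P K O
WS row: flip the tiled sequence (start at column 11) and apply K<->P; O and / stay.
Row 10 as worked: O P K K K P O P K K K
The 4th stitch worked is K.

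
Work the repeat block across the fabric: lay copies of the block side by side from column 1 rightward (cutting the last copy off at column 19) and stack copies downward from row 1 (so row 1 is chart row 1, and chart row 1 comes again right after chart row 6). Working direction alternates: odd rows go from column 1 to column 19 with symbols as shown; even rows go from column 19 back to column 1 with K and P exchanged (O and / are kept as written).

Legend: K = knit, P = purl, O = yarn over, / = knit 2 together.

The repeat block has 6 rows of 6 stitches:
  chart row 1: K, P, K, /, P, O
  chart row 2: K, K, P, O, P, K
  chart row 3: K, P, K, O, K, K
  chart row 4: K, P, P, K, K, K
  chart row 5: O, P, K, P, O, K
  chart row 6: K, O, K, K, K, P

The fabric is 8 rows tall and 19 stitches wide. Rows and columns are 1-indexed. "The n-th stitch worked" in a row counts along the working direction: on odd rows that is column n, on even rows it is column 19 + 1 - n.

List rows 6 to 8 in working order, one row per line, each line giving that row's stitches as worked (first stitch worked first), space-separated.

Row 6: chart row 6, WS - tiled (columns 1-19): K O K K K P K O K K K P K O K K K P K; work from column 19 back to 1 with K<->P swapped.
Row 7: chart row 1, RS - tile across columns 1-19 and work as-is.
Row 8: chart row 2, WS - tiled (columns 1-19): K K P O P K K K P O P K K K P O P K K; work from column 19 back to 1 with K<->P swapped.

Rows as worked:
P K P P P O P K P P P O P K P P P O P
K P K / P O K P K / P O K P K / P O K
P P K O K P P P K O K P P P K O K P P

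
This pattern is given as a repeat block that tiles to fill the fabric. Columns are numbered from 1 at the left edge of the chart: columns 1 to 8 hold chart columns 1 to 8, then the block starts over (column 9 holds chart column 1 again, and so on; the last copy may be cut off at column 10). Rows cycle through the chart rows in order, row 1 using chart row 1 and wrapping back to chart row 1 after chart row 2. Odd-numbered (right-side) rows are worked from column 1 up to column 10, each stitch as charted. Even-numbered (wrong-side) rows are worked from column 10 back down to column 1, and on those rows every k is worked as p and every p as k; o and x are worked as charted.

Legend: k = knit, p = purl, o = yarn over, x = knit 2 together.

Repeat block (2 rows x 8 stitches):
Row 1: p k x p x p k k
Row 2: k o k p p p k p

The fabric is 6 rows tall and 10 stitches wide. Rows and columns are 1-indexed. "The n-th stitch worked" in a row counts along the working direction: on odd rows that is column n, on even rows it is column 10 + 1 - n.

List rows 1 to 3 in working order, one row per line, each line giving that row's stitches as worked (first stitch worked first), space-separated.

Row 1: chart row 1, RS - tile across columns 1-10 and work as-is.
Row 2: chart row 2, WS - tiled (columns 1-10): k o k p p p k p k o; work from column 10 back to 1 with k<->p swapped.
Row 3: chart row 1, RS - tile across columns 1-10 and work as-is.

Rows as worked:
p k x p x p k k p k
o p k p k k k p o p
p k x p x p k k p k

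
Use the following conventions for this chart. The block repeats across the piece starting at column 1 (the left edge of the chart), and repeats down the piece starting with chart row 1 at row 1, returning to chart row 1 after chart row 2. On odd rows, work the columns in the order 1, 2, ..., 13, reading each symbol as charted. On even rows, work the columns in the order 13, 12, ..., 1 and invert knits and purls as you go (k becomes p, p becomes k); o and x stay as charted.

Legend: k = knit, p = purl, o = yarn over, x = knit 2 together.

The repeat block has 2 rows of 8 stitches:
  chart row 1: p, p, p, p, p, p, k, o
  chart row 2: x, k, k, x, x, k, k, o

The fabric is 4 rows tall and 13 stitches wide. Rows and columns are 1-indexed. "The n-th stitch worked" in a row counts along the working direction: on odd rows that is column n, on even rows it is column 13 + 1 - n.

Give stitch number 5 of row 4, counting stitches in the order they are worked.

Row 4 uses chart row ((4-1) mod 2)+1 = 2. Row 4 is even, so WS.
Chart row 2 tiled across columns 1-13: x k k x x k k o x k k x x
WS row: flip the tiled sequence (start at column 13) and apply k<->p; o and x stay.
Row 4 as worked: x x p p x o p p x x p p x
Stitch 5 in working order -> x

== STITCH ==
x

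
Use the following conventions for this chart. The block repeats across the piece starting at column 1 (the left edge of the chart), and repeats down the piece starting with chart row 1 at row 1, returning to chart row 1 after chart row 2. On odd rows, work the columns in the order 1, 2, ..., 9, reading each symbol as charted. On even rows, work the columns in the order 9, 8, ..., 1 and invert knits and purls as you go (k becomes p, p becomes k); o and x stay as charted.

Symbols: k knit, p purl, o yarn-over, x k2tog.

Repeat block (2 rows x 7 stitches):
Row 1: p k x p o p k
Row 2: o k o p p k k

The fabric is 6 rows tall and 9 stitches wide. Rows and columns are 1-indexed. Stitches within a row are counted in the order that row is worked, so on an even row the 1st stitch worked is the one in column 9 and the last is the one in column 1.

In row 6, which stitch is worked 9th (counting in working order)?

== STITCH ==
o

Derivation:
Row 6 uses chart row ((6-1) mod 2)+1 = 2. Row 6 is even, so WS.
Chart row 2 tiled across columns 1-9: o k o p p k k o k
WS: work from column 9 back to column 1 (reverse the tiled row), swapping k<->p (o and x unchanged).
Row 6 as worked: p o p p k k o p o
The 9th stitch worked is o.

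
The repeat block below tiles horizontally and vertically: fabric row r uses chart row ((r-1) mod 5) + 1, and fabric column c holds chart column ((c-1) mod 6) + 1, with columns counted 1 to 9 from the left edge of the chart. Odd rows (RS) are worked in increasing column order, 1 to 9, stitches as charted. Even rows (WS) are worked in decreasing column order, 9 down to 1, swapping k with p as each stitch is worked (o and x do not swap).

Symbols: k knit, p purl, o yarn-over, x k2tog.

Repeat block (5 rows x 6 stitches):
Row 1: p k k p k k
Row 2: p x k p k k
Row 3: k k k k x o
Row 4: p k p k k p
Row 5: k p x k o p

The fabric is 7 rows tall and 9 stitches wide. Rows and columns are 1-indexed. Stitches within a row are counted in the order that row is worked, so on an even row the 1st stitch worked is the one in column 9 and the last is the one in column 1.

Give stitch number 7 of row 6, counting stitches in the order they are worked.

For row 6: chart row = ((6-1) mod 5) + 1 = 1; this is a WS (even) row.
Chart row 1 tiled across columns 1-9: p k k p k k p k k
WS row: flip the tiled sequence (start at column 9) and apply k<->p; o and x stay.
Row 6 as worked: p p k p p k p p k
The 7th stitch worked is p.

Result:
p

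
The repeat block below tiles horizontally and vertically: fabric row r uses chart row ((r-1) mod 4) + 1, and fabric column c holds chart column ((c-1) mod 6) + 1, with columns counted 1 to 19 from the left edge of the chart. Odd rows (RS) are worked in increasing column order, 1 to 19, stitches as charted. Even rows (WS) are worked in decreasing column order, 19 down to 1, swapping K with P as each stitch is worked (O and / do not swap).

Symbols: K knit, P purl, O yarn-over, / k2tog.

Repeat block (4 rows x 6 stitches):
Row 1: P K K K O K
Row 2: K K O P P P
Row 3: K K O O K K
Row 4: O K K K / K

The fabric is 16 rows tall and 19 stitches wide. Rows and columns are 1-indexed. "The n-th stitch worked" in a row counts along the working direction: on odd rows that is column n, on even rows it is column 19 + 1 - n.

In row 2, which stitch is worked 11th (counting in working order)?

Row 2 uses chart row ((2-1) mod 4)+1 = 2. Row 2 is even, so WS.
Chart row 2 tiled across columns 1-19: K K O P P P K K O P P P K K O P P P K
Wrong side: read the tiled row from column 19 down to 1 and exchange K with P (leave O, /).
Row 2 as worked: P K K K O P P K K K O P P K K K O P P
The 11th stitch worked is O.

Result:
O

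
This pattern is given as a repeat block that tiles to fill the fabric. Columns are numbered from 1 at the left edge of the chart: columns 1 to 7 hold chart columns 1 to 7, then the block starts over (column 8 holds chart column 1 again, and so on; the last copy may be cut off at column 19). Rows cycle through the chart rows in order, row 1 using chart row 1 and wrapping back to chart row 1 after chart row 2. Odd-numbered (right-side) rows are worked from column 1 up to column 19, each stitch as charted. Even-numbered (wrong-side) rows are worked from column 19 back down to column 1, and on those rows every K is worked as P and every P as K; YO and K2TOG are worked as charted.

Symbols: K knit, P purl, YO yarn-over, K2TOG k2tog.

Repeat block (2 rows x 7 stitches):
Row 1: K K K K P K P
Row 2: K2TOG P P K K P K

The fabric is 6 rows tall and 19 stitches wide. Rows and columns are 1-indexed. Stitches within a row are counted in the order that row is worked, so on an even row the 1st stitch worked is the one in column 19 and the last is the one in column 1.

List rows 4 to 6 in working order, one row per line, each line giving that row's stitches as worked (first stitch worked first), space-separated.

Result:
P P K K K2TOG P K P P K K K2TOG P K P P K K K2TOG
K K K K P K P K K K K P K P K K K K P
P P K K K2TOG P K P P K K K2TOG P K P P K K K2TOG

Derivation:
Row 4: chart row 2, WS - tiled (columns 1-19): K2TOG P P K K P K K2TOG P P K K P K K2TOG P P K K; work from column 19 back to 1 with K<->P swapped.
Row 5: chart row 1, RS - tile across columns 1-19 and work as-is.
Row 6: chart row 2, WS - tiled (columns 1-19): K2TOG P P K K P K K2TOG P P K K P K K2TOG P P K K; work from column 19 back to 1 with K<->P swapped.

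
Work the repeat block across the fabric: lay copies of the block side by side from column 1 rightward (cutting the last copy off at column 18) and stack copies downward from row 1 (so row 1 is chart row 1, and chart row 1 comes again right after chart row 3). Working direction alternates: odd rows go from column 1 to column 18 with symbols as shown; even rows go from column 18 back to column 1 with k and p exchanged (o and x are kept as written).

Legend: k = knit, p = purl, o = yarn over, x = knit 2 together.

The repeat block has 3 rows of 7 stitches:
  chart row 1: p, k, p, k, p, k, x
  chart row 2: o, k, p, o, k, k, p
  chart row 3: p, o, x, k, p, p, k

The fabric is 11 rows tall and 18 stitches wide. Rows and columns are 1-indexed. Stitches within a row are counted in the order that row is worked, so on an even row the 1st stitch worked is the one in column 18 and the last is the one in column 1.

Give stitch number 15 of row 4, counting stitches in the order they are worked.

Stitch:
p

Derivation:
Row 4: (4-1) mod 3 = 0, so use chart row 1. Even row -> WS.
Chart row 1 tiled across columns 1-18: p k p k p k x p k p k p k x p k p k
Wrong side: read the tiled row from column 18 down to 1 and exchange k with p (leave o, x).
Row 4 as worked: p k p k x p k p k p k x p k p k p k
The 15th stitch worked is p.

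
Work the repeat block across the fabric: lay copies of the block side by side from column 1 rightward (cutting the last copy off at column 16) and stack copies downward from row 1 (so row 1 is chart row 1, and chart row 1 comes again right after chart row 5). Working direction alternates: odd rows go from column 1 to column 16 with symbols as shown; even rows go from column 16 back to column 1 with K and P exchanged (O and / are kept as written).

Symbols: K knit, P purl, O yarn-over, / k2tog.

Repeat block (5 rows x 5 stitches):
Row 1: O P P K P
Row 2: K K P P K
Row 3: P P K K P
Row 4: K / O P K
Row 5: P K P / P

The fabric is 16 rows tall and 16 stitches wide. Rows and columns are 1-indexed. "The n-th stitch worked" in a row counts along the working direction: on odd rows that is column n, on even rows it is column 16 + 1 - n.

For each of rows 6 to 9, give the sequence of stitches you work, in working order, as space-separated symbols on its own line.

== ROWS AS WORKED ==
O K P K K O K P K K O K P K K O
K K P P K K K P P K K K P P K K
K K P P K K K P P K K K P P K K
K / O P K K / O P K K / O P K K

Derivation:
Row 6: chart row 1, WS - tiled (columns 1-16): O P P K P O P P K P O P P K P O; work from column 16 back to 1 with K<->P swapped.
Row 7: chart row 2, RS - tile across columns 1-16 and work as-is.
Row 8: chart row 3, WS - tiled (columns 1-16): P P K K P P P K K P P P K K P P; work from column 16 back to 1 with K<->P swapped.
Row 9: chart row 4, RS - tile across columns 1-16 and work as-is.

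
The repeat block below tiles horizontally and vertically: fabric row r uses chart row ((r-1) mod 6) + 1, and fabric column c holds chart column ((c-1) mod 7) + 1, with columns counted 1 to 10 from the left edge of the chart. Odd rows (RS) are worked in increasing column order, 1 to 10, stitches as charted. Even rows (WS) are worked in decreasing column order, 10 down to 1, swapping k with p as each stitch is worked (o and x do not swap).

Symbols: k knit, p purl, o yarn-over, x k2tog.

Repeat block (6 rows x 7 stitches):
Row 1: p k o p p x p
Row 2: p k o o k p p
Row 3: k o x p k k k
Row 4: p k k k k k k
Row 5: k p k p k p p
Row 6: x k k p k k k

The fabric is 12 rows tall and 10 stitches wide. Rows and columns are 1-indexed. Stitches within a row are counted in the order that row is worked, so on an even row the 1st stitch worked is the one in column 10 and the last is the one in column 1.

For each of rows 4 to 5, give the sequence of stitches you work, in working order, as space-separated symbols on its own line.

Row 4: chart row 4, WS - tiled (columns 1-10): p k k k k k k p k k; work from column 10 back to 1 with k<->p swapped.
Row 5: chart row 5, RS - tile across columns 1-10 and work as-is.

== ROWS AS WORKED ==
p p k p p p p p p k
k p k p k p p k p k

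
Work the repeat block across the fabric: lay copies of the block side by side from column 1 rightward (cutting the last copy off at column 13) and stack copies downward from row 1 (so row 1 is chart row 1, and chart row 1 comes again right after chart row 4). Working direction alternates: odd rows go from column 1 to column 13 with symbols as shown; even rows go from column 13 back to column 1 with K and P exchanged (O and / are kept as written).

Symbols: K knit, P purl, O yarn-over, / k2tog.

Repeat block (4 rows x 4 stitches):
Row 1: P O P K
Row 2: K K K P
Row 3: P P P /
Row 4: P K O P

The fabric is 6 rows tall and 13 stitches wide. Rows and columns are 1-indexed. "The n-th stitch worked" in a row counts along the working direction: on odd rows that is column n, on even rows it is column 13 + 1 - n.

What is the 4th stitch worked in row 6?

For row 6: chart row = ((6-1) mod 4) + 1 = 2; this is a WS (even) row.
Chart row 2 tiled across columns 1-13: K K K P K K K P K K K P K
WS row: flip the tiled sequence (start at column 13) and apply K<->P; O and / stay.
Row 6 as worked: P K P P P K P P P K P P P
Counting 4 along the worked row gives P.

== STITCH ==
P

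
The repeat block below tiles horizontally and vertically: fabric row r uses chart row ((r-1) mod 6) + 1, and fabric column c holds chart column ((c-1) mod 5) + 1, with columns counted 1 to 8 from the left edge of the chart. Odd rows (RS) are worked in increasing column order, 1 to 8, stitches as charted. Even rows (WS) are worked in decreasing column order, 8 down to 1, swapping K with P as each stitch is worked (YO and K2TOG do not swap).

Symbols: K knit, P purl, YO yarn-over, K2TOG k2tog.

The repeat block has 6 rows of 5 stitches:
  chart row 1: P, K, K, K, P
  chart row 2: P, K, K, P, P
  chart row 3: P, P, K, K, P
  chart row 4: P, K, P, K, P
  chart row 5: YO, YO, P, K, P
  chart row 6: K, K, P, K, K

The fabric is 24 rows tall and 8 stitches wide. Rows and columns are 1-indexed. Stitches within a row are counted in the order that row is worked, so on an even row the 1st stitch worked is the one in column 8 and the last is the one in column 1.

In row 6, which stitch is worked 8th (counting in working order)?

Stitch:
P

Derivation:
Row 6 uses chart row ((6-1) mod 6)+1 = 6. Row 6 is even, so WS.
Chart row 6 tiled across columns 1-8: K K P K K K K P
WS row: flip the tiled sequence (start at column 8) and apply K<->P; YO and K2TOG stay.
Row 6 as worked: K P P P P K P P
Stitch 8 in working order -> P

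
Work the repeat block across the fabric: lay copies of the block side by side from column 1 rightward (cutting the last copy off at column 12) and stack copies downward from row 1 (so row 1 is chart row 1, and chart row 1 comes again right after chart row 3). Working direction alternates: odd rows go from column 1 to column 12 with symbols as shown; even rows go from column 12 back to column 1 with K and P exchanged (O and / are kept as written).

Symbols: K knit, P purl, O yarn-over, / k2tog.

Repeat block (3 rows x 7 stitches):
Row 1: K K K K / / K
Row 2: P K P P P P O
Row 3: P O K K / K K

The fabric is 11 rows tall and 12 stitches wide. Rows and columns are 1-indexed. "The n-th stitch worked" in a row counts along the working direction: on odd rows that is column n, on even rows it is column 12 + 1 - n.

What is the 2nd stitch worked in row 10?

For row 10: chart row = ((10-1) mod 3) + 1 = 1; this is a WS (even) row.
Chart row 1 tiled across columns 1-12: K K K K / / K K K K K /
WS row: flip the tiled sequence (start at column 12) and apply K<->P; O and / stay.
Row 10 as worked: / P P P P P / / P P P P
Stitch 2 in working order -> P

== STITCH ==
P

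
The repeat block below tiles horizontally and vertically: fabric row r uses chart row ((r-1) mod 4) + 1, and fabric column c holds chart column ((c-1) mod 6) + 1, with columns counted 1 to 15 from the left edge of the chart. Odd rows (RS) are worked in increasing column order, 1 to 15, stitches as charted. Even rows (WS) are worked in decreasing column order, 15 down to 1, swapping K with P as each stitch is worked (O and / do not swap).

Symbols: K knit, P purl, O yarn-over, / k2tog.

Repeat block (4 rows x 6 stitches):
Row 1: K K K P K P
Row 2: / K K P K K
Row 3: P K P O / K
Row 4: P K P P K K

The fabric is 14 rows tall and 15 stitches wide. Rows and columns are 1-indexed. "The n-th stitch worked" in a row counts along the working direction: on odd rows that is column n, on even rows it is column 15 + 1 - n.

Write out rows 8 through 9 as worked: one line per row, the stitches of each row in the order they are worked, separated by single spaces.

== ROWS AS WORKED ==
K P K P P K K P K P P K K P K
K K K P K P K K K P K P K K K

Derivation:
Row 8: chart row 4, WS - tiled (columns 1-15): P K P P K K P K P P K K P K P; work from column 15 back to 1 with K<->P swapped.
Row 9: chart row 1, RS - tile across columns 1-15 and work as-is.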